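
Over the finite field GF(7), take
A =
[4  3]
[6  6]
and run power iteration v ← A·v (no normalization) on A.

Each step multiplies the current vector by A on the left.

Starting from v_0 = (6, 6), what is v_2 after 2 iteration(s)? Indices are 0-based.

v_0 = (6, 6).
v_1 = A·v_0 = (0, 2).
v_2 = A·v_1 = (6, 5).

v_2 = (6, 5)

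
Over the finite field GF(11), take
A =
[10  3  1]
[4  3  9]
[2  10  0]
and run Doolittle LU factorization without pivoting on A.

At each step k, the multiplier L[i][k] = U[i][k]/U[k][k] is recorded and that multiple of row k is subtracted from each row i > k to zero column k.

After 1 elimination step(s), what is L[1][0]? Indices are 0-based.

[col 0] pivot 10
  R1 -= 7*R0 → (0, 4, 2)  (L[1][0] := 7)
  R2 -= 9*R0 → (0, 5, 2)  (L[2][0] := 9)

L[1][0] = 7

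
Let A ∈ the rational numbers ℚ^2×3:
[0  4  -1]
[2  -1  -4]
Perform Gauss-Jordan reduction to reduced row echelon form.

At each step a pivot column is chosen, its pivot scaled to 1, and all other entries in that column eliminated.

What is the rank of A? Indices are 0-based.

rank = 2

pivot(0,0): swap R0↔R1
pivot(0,0)=2: scale R0 → (1, -1/2, -2)
pivot(1,1)=4: scale R1 → (0, 1, -1/4)
  clear (0,1): R0 −= (-1/2)R1 → (1, 0, -17/8)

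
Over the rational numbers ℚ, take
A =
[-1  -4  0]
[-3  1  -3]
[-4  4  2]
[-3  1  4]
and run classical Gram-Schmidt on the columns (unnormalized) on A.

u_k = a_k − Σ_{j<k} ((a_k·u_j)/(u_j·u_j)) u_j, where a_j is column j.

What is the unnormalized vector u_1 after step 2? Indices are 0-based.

Step 1: u_0 = a_0 = (-1, -3, -4, -3).
Step 2: u_1 = a_1 − (-18/35)·u_0 = (-158/35, -19/35, 68/35, -19/35).

u_1 = (-158/35, -19/35, 68/35, -19/35)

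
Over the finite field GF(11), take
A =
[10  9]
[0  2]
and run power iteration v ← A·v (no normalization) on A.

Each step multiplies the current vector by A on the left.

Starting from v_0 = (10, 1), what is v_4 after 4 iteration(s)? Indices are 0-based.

v_4 = (0, 5)

v_0 = (10, 1).
v_1 = A·v_0 = (10, 2).
v_2 = A·v_1 = (8, 4).
v_3 = A·v_2 = (6, 8).
v_4 = A·v_3 = (0, 5).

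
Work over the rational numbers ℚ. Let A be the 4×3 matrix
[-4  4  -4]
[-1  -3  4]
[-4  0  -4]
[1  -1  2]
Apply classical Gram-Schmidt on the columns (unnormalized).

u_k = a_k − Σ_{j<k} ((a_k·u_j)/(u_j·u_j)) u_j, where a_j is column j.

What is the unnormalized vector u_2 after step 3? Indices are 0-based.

Step 1: u_0 = a_0 = (-4, -1, -4, 1).
Step 2: u_1 = a_1 − (-7/17)·u_0 = (40/17, -58/17, -28/17, -10/17).
Step 3: u_2 = a_2 − (15/17)·u_0 − (-75/86)·u_1 = (68/43, 82/43, -82/43, 26/43).

u_2 = (68/43, 82/43, -82/43, 26/43)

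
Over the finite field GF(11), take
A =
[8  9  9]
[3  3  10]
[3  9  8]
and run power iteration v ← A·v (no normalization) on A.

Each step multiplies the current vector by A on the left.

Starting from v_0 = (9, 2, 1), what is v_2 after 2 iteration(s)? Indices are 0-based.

v_0 = (9, 2, 1).
v_1 = A·v_0 = (0, 10, 9).
v_2 = A·v_1 = (6, 10, 8).

v_2 = (6, 10, 8)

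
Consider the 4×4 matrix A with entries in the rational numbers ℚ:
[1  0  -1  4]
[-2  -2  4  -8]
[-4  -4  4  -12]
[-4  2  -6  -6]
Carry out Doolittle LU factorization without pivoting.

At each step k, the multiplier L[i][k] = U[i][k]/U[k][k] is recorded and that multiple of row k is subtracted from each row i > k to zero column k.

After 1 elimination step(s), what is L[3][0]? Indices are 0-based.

k=0: U[0][0]=1
  eliminate (1,0): mult=-2, new row 1: (0, -2, 2, 0); set L[1][0]=-2
  eliminate (2,0): mult=-4, new row 2: (0, -4, 0, 4); set L[2][0]=-4
  eliminate (3,0): mult=-4, new row 3: (0, 2, -10, 10); set L[3][0]=-4

L[3][0] = -4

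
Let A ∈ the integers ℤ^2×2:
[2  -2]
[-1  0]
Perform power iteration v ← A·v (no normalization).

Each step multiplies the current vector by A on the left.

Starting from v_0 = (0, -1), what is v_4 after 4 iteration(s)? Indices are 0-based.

v_0 = (0, -1).
v_1 = A·v_0 = (2, 0).
v_2 = A·v_1 = (4, -2).
v_3 = A·v_2 = (12, -4).
v_4 = A·v_3 = (32, -12).

v_4 = (32, -12)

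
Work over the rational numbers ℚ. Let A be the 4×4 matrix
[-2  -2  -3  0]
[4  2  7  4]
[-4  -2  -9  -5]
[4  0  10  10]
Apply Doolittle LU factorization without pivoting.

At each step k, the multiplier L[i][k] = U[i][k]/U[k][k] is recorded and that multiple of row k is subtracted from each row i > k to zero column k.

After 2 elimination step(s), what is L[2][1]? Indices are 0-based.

[col 0] pivot -2
  R1 -= -2*R0 → (0, -2, 1, 4)  (L[1][0] := -2)
  R2 -= 2*R0 → (0, 2, -3, -5)  (L[2][0] := 2)
  R3 -= -2*R0 → (0, -4, 4, 10)  (L[3][0] := -2)
[col 1] pivot -2
  R2 -= -1*R1 → (0, 0, -2, -1)  (L[2][1] := -1)
  R3 -= 2*R1 → (0, 0, 2, 2)  (L[3][1] := 2)

L[2][1] = -1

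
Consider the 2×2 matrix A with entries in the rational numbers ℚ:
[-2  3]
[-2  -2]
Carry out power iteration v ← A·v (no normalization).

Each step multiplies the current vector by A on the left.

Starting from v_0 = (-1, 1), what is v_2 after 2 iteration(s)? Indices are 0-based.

v_2 = (-10, -10)

v_0 = (-1, 1).
v_1 = A·v_0 = (5, 0).
v_2 = A·v_1 = (-10, -10).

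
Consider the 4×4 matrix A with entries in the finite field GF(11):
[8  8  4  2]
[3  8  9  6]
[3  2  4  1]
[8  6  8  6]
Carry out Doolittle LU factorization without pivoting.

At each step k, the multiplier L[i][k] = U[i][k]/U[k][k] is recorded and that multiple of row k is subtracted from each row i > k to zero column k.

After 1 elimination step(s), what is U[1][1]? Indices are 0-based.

[col 0] pivot 8
  R1 -= 10*R0 → (0, 5, 2, 8)  (L[1][0] := 10)
  R2 -= 10*R0 → (0, 10, 8, 3)  (L[2][0] := 10)
  R3 -= 1*R0 → (0, 9, 4, 4)  (L[3][0] := 1)

U[1][1] = 5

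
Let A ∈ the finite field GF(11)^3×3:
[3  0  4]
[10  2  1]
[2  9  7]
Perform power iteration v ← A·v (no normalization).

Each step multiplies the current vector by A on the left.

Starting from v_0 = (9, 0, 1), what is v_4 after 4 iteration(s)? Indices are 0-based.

v_4 = (3, 4, 0)

v_0 = (9, 0, 1).
v_1 = A·v_0 = (9, 3, 3).
v_2 = A·v_1 = (6, 0, 0).
v_3 = A·v_2 = (7, 5, 1).
v_4 = A·v_3 = (3, 4, 0).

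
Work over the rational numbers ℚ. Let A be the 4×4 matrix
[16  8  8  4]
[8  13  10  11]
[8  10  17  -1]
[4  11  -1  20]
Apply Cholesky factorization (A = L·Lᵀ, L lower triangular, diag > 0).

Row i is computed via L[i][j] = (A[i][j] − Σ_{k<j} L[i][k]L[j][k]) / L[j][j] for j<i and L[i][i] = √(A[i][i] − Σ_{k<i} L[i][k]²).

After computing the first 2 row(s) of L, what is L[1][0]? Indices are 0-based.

Step 1: L[0][0] = √(16) = 4.
  L[1][0] = (8) / L[0][0] = 2.
Step 2: L[1][1] = √(9) = 3.

L[1][0] = 2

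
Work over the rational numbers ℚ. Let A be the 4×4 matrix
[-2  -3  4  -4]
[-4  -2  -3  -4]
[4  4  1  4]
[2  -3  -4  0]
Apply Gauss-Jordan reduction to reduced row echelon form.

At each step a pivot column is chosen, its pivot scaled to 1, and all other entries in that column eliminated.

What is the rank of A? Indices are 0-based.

rank = 4

[1] R0 /= -2  ⇒  (1, 3/2, -2, 2)
     R1 -= -4·R0  ⇒  (0, 4, -11, 4)
     R2 -= 4·R0  ⇒  (0, -2, 9, -4)
     R3 -= 2·R0  ⇒  (0, -6, 0, -4)
[2] R1 /= 4  ⇒  (0, 1, -11/4, 1)
     R0 -= 3/2·R1  ⇒  (1, 0, 17/8, 1/2)
     R2 -= -2·R1  ⇒  (0, 0, 7/2, -2)
     R3 -= -6·R1  ⇒  (0, 0, -33/2, 2)
[3] R2 /= 7/2  ⇒  (0, 0, 1, -4/7)
     R0 -= 17/8·R2  ⇒  (1, 0, 0, 12/7)
     R1 -= -11/4·R2  ⇒  (0, 1, 0, -4/7)
     R3 -= -33/2·R2  ⇒  (0, 0, 0, -52/7)
[4] R3 /= -52/7  ⇒  (0, 0, 0, 1)
     R0 -= 12/7·R3  ⇒  (1, 0, 0, 0)
     R1 -= -4/7·R3  ⇒  (0, 1, 0, 0)
     R2 -= -4/7·R3  ⇒  (0, 0, 1, 0)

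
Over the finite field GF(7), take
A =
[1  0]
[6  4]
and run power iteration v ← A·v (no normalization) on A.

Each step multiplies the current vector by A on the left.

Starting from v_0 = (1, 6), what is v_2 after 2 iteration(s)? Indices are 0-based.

v_2 = (1, 0)

v_0 = (1, 6).
v_1 = A·v_0 = (1, 2).
v_2 = A·v_1 = (1, 0).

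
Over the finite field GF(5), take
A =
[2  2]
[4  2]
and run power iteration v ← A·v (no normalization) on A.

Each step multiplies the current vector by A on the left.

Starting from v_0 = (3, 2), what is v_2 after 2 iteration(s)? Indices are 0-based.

v_0 = (3, 2).
v_1 = A·v_0 = (0, 1).
v_2 = A·v_1 = (2, 2).

v_2 = (2, 2)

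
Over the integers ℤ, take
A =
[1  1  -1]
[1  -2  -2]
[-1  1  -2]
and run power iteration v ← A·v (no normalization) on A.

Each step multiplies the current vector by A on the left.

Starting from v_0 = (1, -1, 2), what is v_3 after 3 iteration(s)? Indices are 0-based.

v_0 = (1, -1, 2).
v_1 = A·v_0 = (-2, -1, -6).
v_2 = A·v_1 = (3, 12, 13).
v_3 = A·v_2 = (2, -47, -17).

v_3 = (2, -47, -17)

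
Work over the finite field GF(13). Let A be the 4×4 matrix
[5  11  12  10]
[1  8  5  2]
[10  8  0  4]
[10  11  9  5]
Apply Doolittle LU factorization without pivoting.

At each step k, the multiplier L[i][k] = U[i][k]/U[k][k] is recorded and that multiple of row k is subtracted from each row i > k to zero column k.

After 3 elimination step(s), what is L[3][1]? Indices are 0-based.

L[3][1] = 12

k=0: U[0][0]=5
  eliminate (1,0): mult=8, new row 1: (0, 11, 0, 0); set L[1][0]=8
  eliminate (2,0): mult=2, new row 2: (0, 12, 2, 10); set L[2][0]=2
  eliminate (3,0): mult=2, new row 3: (0, 2, 11, 11); set L[3][0]=2
k=1: U[1][1]=11
  eliminate (2,1): mult=7, new row 2: (0, 0, 2, 10); set L[2][1]=7
  eliminate (3,1): mult=12, new row 3: (0, 0, 11, 11); set L[3][1]=12
k=2: U[2][2]=2
  eliminate (3,2): mult=12, new row 3: (0, 0, 0, 8); set L[3][2]=12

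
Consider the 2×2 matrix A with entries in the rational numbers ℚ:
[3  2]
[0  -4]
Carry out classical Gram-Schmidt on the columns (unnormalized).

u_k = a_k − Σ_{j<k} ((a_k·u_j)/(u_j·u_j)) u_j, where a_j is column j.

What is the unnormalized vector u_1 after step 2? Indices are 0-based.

Step 1: u_0 = a_0 = (3, 0).
Step 2: u_1 = a_1 − (2/3)·u_0 = (0, -4).

u_1 = (0, -4)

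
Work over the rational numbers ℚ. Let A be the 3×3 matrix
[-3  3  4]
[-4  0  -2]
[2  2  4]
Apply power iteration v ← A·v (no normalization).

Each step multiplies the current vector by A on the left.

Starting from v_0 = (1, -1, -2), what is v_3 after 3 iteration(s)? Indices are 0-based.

v_3 = (-54, 80, -76)

v_0 = (1, -1, -2).
v_1 = A·v_0 = (-14, 0, -8).
v_2 = A·v_1 = (10, 72, -60).
v_3 = A·v_2 = (-54, 80, -76).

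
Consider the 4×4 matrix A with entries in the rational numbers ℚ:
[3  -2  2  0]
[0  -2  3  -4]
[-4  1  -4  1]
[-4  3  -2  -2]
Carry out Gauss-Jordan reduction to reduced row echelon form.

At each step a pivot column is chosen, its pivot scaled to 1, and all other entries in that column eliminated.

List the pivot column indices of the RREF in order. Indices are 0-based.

pivot columns: 0, 1, 2, 3

[1] R0 /= 3  ⇒  (1, -2/3, 2/3, 0)
     R2 -= -4·R0  ⇒  (0, -5/3, -4/3, 1)
     R3 -= -4·R0  ⇒  (0, 1/3, 2/3, -2)
[2] R1 /= -2  ⇒  (0, 1, -3/2, 2)
     R0 -= -2/3·R1  ⇒  (1, 0, -1/3, 4/3)
     R2 -= -5/3·R1  ⇒  (0, 0, -23/6, 13/3)
     R3 -= 1/3·R1  ⇒  (0, 0, 7/6, -8/3)
[3] R2 /= -23/6  ⇒  (0, 0, 1, -26/23)
     R0 -= -1/3·R2  ⇒  (1, 0, 0, 22/23)
     R1 -= -3/2·R2  ⇒  (0, 1, 0, 7/23)
     R3 -= 7/6·R2  ⇒  (0, 0, 0, -31/23)
[4] R3 /= -31/23  ⇒  (0, 0, 0, 1)
     R0 -= 22/23·R3  ⇒  (1, 0, 0, 0)
     R1 -= 7/23·R3  ⇒  (0, 1, 0, 0)
     R2 -= -26/23·R3  ⇒  (0, 0, 1, 0)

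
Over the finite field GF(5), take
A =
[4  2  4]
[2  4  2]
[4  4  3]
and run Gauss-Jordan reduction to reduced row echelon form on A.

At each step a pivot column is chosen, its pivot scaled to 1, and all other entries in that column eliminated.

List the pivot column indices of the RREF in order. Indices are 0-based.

pivot columns: 0, 1, 2

step 1: normalize row 0 (÷4) = (1, 3, 1)
  row 1: subtract 2×row0 = (0, 3, 0)
  row 2: subtract 4×row0 = (0, 2, 4)
step 2: normalize row 1 (÷3) = (0, 1, 0)
  row 0: subtract 3×row1 = (1, 0, 1)
  row 2: subtract 2×row1 = (0, 0, 4)
step 3: normalize row 2 (÷4) = (0, 0, 1)
  row 0: subtract 1×row2 = (1, 0, 0)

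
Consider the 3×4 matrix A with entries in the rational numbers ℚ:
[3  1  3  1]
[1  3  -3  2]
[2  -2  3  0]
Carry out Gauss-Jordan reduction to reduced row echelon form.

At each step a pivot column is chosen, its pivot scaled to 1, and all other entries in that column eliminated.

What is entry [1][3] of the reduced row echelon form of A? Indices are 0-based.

M[1][3] = 1/8

step 1: normalize row 0 (÷3) = (1, 1/3, 1, 1/3)
  row 1: subtract 1×row0 = (0, 8/3, -4, 5/3)
  row 2: subtract 2×row0 = (0, -8/3, 1, -2/3)
step 2: normalize row 1 (÷8/3) = (0, 1, -3/2, 5/8)
  row 0: subtract 1/3×row1 = (1, 0, 3/2, 1/8)
  row 2: subtract -8/3×row1 = (0, 0, -3, 1)
step 3: normalize row 2 (÷-3) = (0, 0, 1, -1/3)
  row 0: subtract 3/2×row2 = (1, 0, 0, 5/8)
  row 1: subtract -3/2×row2 = (0, 1, 0, 1/8)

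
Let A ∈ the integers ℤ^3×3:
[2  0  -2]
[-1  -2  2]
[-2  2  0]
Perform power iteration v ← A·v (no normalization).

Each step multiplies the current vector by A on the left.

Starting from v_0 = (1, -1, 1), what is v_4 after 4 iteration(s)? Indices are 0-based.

v_4 = (96, -156, 56)

v_0 = (1, -1, 1).
v_1 = A·v_0 = (0, 3, -4).
v_2 = A·v_1 = (8, -14, 6).
v_3 = A·v_2 = (4, 32, -44).
v_4 = A·v_3 = (96, -156, 56).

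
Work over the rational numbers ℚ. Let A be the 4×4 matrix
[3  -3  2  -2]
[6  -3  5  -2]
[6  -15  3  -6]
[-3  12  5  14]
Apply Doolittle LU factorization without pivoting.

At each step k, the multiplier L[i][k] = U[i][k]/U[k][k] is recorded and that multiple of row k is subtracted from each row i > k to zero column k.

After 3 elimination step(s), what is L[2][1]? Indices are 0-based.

Step 1: pivot at (0,0) is 3.
  row1 ← row1 − (2)·row0  ⇒  L[1][0]=2, U row1=(0, 3, 1, 2)
  row2 ← row2 − (2)·row0  ⇒  L[2][0]=2, U row2=(0, -9, -1, -2)
  row3 ← row3 − (-1)·row0  ⇒  L[3][0]=-1, U row3=(0, 9, 7, 12)
Step 2: pivot at (1,1) is 3.
  row2 ← row2 − (-3)·row1  ⇒  L[2][1]=-3, U row2=(0, 0, 2, 4)
  row3 ← row3 − (3)·row1  ⇒  L[3][1]=3, U row3=(0, 0, 4, 6)
Step 3: pivot at (2,2) is 2.
  row3 ← row3 − (2)·row2  ⇒  L[3][2]=2, U row3=(0, 0, 0, -2)

L[2][1] = -3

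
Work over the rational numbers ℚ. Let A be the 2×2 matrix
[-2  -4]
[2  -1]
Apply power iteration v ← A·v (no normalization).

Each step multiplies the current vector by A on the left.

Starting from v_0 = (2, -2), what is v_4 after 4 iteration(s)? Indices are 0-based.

v_0 = (2, -2).
v_1 = A·v_0 = (4, 6).
v_2 = A·v_1 = (-32, 2).
v_3 = A·v_2 = (56, -66).
v_4 = A·v_3 = (152, 178).

v_4 = (152, 178)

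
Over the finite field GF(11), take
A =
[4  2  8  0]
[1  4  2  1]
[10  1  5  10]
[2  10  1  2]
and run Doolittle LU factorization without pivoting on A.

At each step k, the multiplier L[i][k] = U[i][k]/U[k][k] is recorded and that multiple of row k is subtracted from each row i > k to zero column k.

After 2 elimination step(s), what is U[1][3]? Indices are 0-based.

U[1][3] = 1

[col 0] pivot 4
  R1 -= 3*R0 → (0, 9, 0, 1)  (L[1][0] := 3)
  R2 -= 8*R0 → (0, 7, 7, 10)  (L[2][0] := 8)
  R3 -= 6*R0 → (0, 9, 8, 2)  (L[3][0] := 6)
[col 1] pivot 9
  R2 -= 2*R1 → (0, 0, 7, 8)  (L[2][1] := 2)
  R3 -= 1*R1 → (0, 0, 8, 1)  (L[3][1] := 1)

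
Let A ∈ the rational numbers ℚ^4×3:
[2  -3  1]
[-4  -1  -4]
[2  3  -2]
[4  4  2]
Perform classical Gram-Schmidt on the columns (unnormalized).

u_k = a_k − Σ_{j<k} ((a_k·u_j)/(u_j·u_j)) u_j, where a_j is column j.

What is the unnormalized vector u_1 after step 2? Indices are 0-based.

u_1 = (-4, 1, 2, 2)

Step 1: u_0 = a_0 = (2, -4, 2, 4).
Step 2: u_1 = a_1 − (1/2)·u_0 = (-4, 1, 2, 2).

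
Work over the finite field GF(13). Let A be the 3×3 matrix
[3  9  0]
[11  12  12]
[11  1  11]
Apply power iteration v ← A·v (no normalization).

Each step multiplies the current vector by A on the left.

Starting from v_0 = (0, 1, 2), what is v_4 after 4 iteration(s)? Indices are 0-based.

v_0 = (0, 1, 2).
v_1 = A·v_0 = (9, 10, 10).
v_2 = A·v_1 = (0, 1, 11).
v_3 = A·v_2 = (9, 1, 5).
v_4 = A·v_3 = (10, 2, 12).

v_4 = (10, 2, 12)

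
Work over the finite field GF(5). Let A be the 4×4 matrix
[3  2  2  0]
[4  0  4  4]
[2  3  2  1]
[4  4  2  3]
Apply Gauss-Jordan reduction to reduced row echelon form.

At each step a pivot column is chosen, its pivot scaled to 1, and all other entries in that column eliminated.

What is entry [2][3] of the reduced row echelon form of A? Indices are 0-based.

M[2][3] = 4

step 1: normalize row 0 (÷3) = (1, 4, 4, 0)
  row 1: subtract 4×row0 = (0, 4, 3, 4)
  row 2: subtract 2×row0 = (0, 0, 4, 1)
  row 3: subtract 4×row0 = (0, 3, 1, 3)
step 2: normalize row 1 (÷4) = (0, 1, 2, 1)
  row 0: subtract 4×row1 = (1, 0, 1, 1)
  row 3: subtract 3×row1 = (0, 0, 0, 0)
step 3: normalize row 2 (÷4) = (0, 0, 1, 4)
  row 0: subtract 1×row2 = (1, 0, 0, 2)
  row 1: subtract 2×row2 = (0, 1, 0, 3)
skip col 3 (zero from row 3)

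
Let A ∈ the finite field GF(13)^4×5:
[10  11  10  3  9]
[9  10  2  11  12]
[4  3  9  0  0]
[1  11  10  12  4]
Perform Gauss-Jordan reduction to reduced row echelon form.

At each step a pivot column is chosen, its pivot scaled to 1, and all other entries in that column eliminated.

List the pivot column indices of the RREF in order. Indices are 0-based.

pivot(0,0)=10: scale R0 → (1, 5, 1, 12, 10)
  clear (1,0): R1 −= (9)R0 → (0, 4, 6, 7, 0)
  clear (2,0): R2 −= (4)R0 → (0, 9, 5, 4, 12)
  clear (3,0): R3 −= (1)R0 → (0, 6, 9, 0, 7)
pivot(1,1)=4: scale R1 → (0, 1, 8, 5, 0)
  clear (0,1): R0 −= (5)R1 → (1, 0, 0, 0, 10)
  clear (2,1): R2 −= (9)R1 → (0, 0, 11, 11, 12)
  clear (3,1): R3 −= (6)R1 → (0, 0, 0, 9, 7)
pivot(2,2)=11: scale R2 → (0, 0, 1, 1, 7)
  clear (1,2): R1 −= (8)R2 → (0, 1, 0, 10, 9)
pivot(3,3)=9: scale R3 → (0, 0, 0, 1, 8)
  clear (1,3): R1 −= (10)R3 → (0, 1, 0, 0, 7)
  clear (2,3): R2 −= (1)R3 → (0, 0, 1, 0, 12)

pivot columns: 0, 1, 2, 3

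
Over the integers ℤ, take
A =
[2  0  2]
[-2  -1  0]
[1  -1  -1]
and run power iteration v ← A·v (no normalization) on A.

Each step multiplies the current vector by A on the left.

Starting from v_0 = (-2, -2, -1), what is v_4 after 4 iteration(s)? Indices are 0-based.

v_4 = (-98, 78, -57)

v_0 = (-2, -2, -1).
v_1 = A·v_0 = (-6, 6, 1).
v_2 = A·v_1 = (-10, 6, -13).
v_3 = A·v_2 = (-46, 14, -3).
v_4 = A·v_3 = (-98, 78, -57).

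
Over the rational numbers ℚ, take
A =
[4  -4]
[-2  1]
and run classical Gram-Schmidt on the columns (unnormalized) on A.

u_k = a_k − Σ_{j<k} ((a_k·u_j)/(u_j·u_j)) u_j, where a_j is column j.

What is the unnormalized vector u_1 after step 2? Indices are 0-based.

Step 1: u_0 = a_0 = (4, -2).
Step 2: u_1 = a_1 − (-9/10)·u_0 = (-2/5, -4/5).

u_1 = (-2/5, -4/5)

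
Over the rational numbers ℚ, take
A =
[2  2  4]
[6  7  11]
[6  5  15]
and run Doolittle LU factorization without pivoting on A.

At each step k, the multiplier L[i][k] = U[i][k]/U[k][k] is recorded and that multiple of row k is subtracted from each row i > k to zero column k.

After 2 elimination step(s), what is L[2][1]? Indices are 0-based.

L[2][1] = -1

[col 0] pivot 2
  R1 -= 3*R0 → (0, 1, -1)  (L[1][0] := 3)
  R2 -= 3*R0 → (0, -1, 3)  (L[2][0] := 3)
[col 1] pivot 1
  R2 -= -1*R1 → (0, 0, 2)  (L[2][1] := -1)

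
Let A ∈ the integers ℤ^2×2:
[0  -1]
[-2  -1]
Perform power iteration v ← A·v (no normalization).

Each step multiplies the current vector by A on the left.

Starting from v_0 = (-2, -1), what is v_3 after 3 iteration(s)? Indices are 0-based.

v_0 = (-2, -1).
v_1 = A·v_0 = (1, 5).
v_2 = A·v_1 = (-5, -7).
v_3 = A·v_2 = (7, 17).

v_3 = (7, 17)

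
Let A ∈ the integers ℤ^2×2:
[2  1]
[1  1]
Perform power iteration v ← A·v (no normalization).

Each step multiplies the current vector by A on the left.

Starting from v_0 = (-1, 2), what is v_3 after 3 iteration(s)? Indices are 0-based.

v_0 = (-1, 2).
v_1 = A·v_0 = (0, 1).
v_2 = A·v_1 = (1, 1).
v_3 = A·v_2 = (3, 2).

v_3 = (3, 2)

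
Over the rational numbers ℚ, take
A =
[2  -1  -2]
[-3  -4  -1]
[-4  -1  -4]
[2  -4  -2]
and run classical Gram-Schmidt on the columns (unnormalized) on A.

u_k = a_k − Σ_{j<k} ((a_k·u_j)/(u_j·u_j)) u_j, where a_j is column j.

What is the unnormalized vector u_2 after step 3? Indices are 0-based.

Step 1: u_0 = a_0 = (2, -3, -4, 2).
Step 2: u_1 = a_1 − (2/11)·u_0 = (-15/11, -38/11, -3/11, -48/11).
Step 3: u_2 = a_2 − (1/3)·u_0 − (88/181)·u_1 = (-1088/543, 304/181, -1376/543, -296/543).

u_2 = (-1088/543, 304/181, -1376/543, -296/543)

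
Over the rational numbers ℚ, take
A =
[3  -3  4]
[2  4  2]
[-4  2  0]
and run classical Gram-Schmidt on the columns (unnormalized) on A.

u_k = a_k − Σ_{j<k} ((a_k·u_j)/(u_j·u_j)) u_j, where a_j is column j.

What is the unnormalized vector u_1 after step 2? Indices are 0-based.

Step 1: u_0 = a_0 = (3, 2, -4).
Step 2: u_1 = a_1 − (-9/29)·u_0 = (-60/29, 134/29, 22/29).

u_1 = (-60/29, 134/29, 22/29)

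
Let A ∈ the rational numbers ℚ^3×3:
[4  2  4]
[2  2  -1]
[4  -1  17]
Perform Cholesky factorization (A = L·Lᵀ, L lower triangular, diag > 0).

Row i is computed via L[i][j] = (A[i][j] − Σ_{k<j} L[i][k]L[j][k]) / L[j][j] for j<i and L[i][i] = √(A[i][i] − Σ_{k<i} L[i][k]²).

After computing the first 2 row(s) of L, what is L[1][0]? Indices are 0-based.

Step 1: L[0][0] = √(4) = 2.
  L[1][0] = (2) / L[0][0] = 1.
Step 2: L[1][1] = √(1) = 1.

L[1][0] = 1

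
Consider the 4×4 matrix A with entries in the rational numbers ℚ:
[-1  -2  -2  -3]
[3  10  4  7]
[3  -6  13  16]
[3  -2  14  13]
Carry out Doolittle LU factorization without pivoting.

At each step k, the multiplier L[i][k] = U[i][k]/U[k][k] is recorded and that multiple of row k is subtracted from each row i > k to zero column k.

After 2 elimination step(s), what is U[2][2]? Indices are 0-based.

U[2][2] = 1

[col 0] pivot -1
  R1 -= -3*R0 → (0, 4, -2, -2)  (L[1][0] := -3)
  R2 -= -3*R0 → (0, -12, 7, 7)  (L[2][0] := -3)
  R3 -= -3*R0 → (0, -8, 8, 4)  (L[3][0] := -3)
[col 1] pivot 4
  R2 -= -3*R1 → (0, 0, 1, 1)  (L[2][1] := -3)
  R3 -= -2*R1 → (0, 0, 4, 0)  (L[3][1] := -2)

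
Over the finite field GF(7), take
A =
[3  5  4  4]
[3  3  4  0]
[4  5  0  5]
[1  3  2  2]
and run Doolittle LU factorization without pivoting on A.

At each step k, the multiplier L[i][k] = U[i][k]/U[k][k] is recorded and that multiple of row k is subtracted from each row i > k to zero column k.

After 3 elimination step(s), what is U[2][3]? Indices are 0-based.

Step 1: pivot at (0,0) is 3.
  row1 ← row1 − (1)·row0  ⇒  L[1][0]=1, U row1=(0, 5, 0, 3)
  row2 ← row2 − (6)·row0  ⇒  L[2][0]=6, U row2=(0, 3, 4, 2)
  row3 ← row3 − (5)·row0  ⇒  L[3][0]=5, U row3=(0, 6, 3, 3)
Step 2: pivot at (1,1) is 5.
  row2 ← row2 − (2)·row1  ⇒  L[2][1]=2, U row2=(0, 0, 4, 3)
  row3 ← row3 − (4)·row1  ⇒  L[3][1]=4, U row3=(0, 0, 3, 5)
Step 3: pivot at (2,2) is 4.
  row3 ← row3 − (6)·row2  ⇒  L[3][2]=6, U row3=(0, 0, 0, 1)

U[2][3] = 3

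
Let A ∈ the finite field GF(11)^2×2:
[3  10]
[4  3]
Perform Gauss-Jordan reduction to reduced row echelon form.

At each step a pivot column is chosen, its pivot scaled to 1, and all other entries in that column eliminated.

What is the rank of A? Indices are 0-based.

rank = 2

step 1: normalize row 0 (÷3) = (1, 7)
  row 1: subtract 4×row0 = (0, 8)
step 2: normalize row 1 (÷8) = (0, 1)
  row 0: subtract 7×row1 = (1, 0)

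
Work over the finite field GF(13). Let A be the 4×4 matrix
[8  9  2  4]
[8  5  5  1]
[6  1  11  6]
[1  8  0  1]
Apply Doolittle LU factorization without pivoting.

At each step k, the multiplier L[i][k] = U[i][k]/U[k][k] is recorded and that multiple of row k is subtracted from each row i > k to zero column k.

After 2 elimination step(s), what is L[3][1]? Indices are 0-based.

Step 1: pivot at (0,0) is 8.
  row1 ← row1 − (1)·row0  ⇒  L[1][0]=1, U row1=(0, 9, 3, 10)
  row2 ← row2 − (4)·row0  ⇒  L[2][0]=4, U row2=(0, 4, 3, 3)
  row3 ← row3 − (5)·row0  ⇒  L[3][0]=5, U row3=(0, 2, 3, 7)
Step 2: pivot at (1,1) is 9.
  row2 ← row2 − (12)·row1  ⇒  L[2][1]=12, U row2=(0, 0, 6, 0)
  row3 ← row3 − (6)·row1  ⇒  L[3][1]=6, U row3=(0, 0, 11, 12)

L[3][1] = 6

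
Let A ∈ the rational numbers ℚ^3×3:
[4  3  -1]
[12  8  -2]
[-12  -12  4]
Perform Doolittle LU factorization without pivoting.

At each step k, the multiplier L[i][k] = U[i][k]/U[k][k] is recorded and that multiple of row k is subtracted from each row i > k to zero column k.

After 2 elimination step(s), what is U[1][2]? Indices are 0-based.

Step 1: pivot at (0,0) is 4.
  row1 ← row1 − (3)·row0  ⇒  L[1][0]=3, U row1=(0, -1, 1)
  row2 ← row2 − (-3)·row0  ⇒  L[2][0]=-3, U row2=(0, -3, 1)
Step 2: pivot at (1,1) is -1.
  row2 ← row2 − (3)·row1  ⇒  L[2][1]=3, U row2=(0, 0, -2)

U[1][2] = 1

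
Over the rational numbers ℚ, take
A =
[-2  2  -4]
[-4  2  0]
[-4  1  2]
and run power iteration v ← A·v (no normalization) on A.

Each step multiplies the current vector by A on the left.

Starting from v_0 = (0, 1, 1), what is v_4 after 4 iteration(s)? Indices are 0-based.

v_4 = (-96, 208, 288)

v_0 = (0, 1, 1).
v_1 = A·v_0 = (-2, 2, 3).
v_2 = A·v_1 = (-4, 12, 16).
v_3 = A·v_2 = (-32, 40, 60).
v_4 = A·v_3 = (-96, 208, 288).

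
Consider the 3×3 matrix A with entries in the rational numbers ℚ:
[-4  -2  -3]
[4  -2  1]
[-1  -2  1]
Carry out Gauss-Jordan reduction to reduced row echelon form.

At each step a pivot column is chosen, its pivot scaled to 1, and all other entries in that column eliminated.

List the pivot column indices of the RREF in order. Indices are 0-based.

pivot columns: 0, 1, 2

[1] R0 /= -4  ⇒  (1, 1/2, 3/4)
     R1 -= 4·R0  ⇒  (0, -4, -2)
     R2 -= -1·R0  ⇒  (0, -3/2, 7/4)
[2] R1 /= -4  ⇒  (0, 1, 1/2)
     R0 -= 1/2·R1  ⇒  (1, 0, 1/2)
     R2 -= -3/2·R1  ⇒  (0, 0, 5/2)
[3] R2 /= 5/2  ⇒  (0, 0, 1)
     R0 -= 1/2·R2  ⇒  (1, 0, 0)
     R1 -= 1/2·R2  ⇒  (0, 1, 0)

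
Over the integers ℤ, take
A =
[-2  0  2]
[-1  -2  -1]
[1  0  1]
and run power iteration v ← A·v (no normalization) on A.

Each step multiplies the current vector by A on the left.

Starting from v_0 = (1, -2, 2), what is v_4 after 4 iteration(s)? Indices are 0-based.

v_0 = (1, -2, 2).
v_1 = A·v_0 = (2, 1, 3).
v_2 = A·v_1 = (2, -7, 5).
v_3 = A·v_2 = (6, 7, 7).
v_4 = A·v_3 = (2, -27, 13).

v_4 = (2, -27, 13)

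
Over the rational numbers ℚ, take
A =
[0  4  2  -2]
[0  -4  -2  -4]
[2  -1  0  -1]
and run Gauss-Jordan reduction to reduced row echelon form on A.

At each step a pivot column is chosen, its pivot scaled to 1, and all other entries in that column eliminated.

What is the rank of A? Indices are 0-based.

pivot(0,0): swap R0↔R2
pivot(0,0)=2: scale R0 → (1, -1/2, 0, -1/2)
pivot(1,1)=-4: scale R1 → (0, 1, 1/2, 1)
  clear (0,1): R0 −= (-1/2)R1 → (1, 0, 1/4, 0)
  clear (2,1): R2 −= (4)R1 → (0, 0, 0, -6)
col 2: no nonzero at/below row 2; advance.
pivot(2,3)=-6: scale R2 → (0, 0, 0, 1)
  clear (1,3): R1 −= (1)R2 → (0, 1, 1/2, 0)

rank = 3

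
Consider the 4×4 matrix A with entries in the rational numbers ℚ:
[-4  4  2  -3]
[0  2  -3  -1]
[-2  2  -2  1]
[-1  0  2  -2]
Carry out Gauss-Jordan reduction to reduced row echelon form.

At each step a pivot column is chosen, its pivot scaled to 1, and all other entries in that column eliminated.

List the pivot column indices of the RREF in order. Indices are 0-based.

pivot columns: 0, 1, 2, 3

step 1: normalize row 0 (÷-4) = (1, -1, -1/2, 3/4)
  row 2: subtract -2×row0 = (0, 0, -3, 5/2)
  row 3: subtract -1×row0 = (0, -1, 3/2, -5/4)
step 2: normalize row 1 (÷2) = (0, 1, -3/2, -1/2)
  row 0: subtract -1×row1 = (1, 0, -2, 1/4)
  row 3: subtract -1×row1 = (0, 0, 0, -7/4)
step 3: normalize row 2 (÷-3) = (0, 0, 1, -5/6)
  row 0: subtract -2×row2 = (1, 0, 0, -17/12)
  row 1: subtract -3/2×row2 = (0, 1, 0, -7/4)
step 4: normalize row 3 (÷-7/4) = (0, 0, 0, 1)
  row 0: subtract -17/12×row3 = (1, 0, 0, 0)
  row 1: subtract -7/4×row3 = (0, 1, 0, 0)
  row 2: subtract -5/6×row3 = (0, 0, 1, 0)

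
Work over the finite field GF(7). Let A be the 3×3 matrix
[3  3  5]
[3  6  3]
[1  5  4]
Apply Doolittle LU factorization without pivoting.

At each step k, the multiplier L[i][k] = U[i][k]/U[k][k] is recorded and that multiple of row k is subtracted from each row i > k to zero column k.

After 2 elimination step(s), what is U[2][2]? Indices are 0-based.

U[2][2] = 5

[col 0] pivot 3
  R1 -= 1*R0 → (0, 3, 5)  (L[1][0] := 1)
  R2 -= 5*R0 → (0, 4, 0)  (L[2][0] := 5)
[col 1] pivot 3
  R2 -= 6*R1 → (0, 0, 5)  (L[2][1] := 6)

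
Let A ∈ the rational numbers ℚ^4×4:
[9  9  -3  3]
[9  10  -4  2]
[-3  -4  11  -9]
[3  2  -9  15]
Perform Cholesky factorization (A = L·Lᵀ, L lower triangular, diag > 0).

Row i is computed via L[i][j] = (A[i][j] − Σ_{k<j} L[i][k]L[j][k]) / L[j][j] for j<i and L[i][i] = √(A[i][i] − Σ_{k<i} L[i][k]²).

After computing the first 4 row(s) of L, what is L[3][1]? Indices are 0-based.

L[3][1] = -1

Step 1: L[0][0] = √(9) = 3.
  L[1][0] = (9) / L[0][0] = 3.
Step 2: L[1][1] = √(1) = 1.
  L[2][0] = (-3) / L[0][0] = -1.
  L[2][1] = (-1) / L[1][1] = -1.
Step 3: L[2][2] = √(9) = 3.
  L[3][0] = (3) / L[0][0] = 1.
  L[3][1] = (-1) / L[1][1] = -1.
  L[3][2] = (-9) / L[2][2] = -3.
Step 4: L[3][3] = √(4) = 2.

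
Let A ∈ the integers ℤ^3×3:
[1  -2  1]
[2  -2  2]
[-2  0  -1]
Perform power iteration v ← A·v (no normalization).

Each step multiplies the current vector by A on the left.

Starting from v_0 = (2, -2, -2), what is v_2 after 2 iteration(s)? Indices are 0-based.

v_0 = (2, -2, -2).
v_1 = A·v_0 = (4, 4, -2).
v_2 = A·v_1 = (-6, -4, -6).

v_2 = (-6, -4, -6)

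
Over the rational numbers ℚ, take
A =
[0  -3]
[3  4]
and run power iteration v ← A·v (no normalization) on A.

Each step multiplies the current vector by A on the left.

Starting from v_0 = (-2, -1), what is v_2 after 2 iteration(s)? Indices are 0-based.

v_0 = (-2, -1).
v_1 = A·v_0 = (3, -10).
v_2 = A·v_1 = (30, -31).

v_2 = (30, -31)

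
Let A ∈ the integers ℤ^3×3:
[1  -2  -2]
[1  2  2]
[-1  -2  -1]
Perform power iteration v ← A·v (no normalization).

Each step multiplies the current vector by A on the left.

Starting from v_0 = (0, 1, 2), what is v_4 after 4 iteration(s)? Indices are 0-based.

v_4 = (2, -6, 22)

v_0 = (0, 1, 2).
v_1 = A·v_0 = (-6, 6, -4).
v_2 = A·v_1 = (-10, -2, -2).
v_3 = A·v_2 = (-2, -18, 16).
v_4 = A·v_3 = (2, -6, 22).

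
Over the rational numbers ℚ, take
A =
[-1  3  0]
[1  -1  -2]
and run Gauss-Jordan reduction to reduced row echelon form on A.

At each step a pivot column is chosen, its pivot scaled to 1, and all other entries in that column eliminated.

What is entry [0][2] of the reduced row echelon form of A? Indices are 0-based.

pivot(0,0)=-1: scale R0 → (1, -3, 0)
  clear (1,0): R1 −= (1)R0 → (0, 2, -2)
pivot(1,1)=2: scale R1 → (0, 1, -1)
  clear (0,1): R0 −= (-3)R1 → (1, 0, -3)

M[0][2] = -3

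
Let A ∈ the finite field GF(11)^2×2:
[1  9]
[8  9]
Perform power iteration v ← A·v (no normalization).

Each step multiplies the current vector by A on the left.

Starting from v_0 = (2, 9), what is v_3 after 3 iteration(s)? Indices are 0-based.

v_3 = (5, 9)

v_0 = (2, 9).
v_1 = A·v_0 = (6, 9).
v_2 = A·v_1 = (10, 8).
v_3 = A·v_2 = (5, 9).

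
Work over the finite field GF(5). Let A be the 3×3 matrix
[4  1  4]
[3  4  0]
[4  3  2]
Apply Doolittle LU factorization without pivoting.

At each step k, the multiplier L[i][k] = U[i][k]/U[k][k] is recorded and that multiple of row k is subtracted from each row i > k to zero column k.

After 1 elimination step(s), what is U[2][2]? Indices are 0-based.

U[2][2] = 3

[col 0] pivot 4
  R1 -= 2*R0 → (0, 2, 2)  (L[1][0] := 2)
  R2 -= 1*R0 → (0, 2, 3)  (L[2][0] := 1)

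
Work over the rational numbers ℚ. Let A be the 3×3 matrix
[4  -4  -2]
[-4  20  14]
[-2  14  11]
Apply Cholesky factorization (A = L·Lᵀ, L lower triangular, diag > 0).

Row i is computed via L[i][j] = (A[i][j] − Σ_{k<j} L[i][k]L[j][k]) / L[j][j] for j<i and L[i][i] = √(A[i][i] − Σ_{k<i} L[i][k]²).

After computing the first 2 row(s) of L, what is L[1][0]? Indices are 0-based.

Step 1: L[0][0] = √(4) = 2.
  L[1][0] = (-4) / L[0][0] = -2.
Step 2: L[1][1] = √(16) = 4.

L[1][0] = -2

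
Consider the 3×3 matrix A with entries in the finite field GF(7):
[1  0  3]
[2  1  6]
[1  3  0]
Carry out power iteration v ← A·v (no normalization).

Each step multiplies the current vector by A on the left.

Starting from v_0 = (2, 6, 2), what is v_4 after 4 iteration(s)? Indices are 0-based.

v_4 = (5, 6, 5)

v_0 = (2, 6, 2).
v_1 = A·v_0 = (1, 1, 6).
v_2 = A·v_1 = (5, 4, 4).
v_3 = A·v_2 = (3, 3, 3).
v_4 = A·v_3 = (5, 6, 5).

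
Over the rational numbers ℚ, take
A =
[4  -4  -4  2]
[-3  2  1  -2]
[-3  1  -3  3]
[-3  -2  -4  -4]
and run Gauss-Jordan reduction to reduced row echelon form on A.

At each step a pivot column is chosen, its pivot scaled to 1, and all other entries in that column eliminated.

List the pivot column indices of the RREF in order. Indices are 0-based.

step 1: normalize row 0 (÷4) = (1, -1, -1, 1/2)
  row 1: subtract -3×row0 = (0, -1, -2, -1/2)
  row 2: subtract -3×row0 = (0, -2, -6, 9/2)
  row 3: subtract -3×row0 = (0, -5, -7, -5/2)
step 2: normalize row 1 (÷-1) = (0, 1, 2, 1/2)
  row 0: subtract -1×row1 = (1, 0, 1, 1)
  row 2: subtract -2×row1 = (0, 0, -2, 11/2)
  row 3: subtract -5×row1 = (0, 0, 3, 0)
step 3: normalize row 2 (÷-2) = (0, 0, 1, -11/4)
  row 0: subtract 1×row2 = (1, 0, 0, 15/4)
  row 1: subtract 2×row2 = (0, 1, 0, 6)
  row 3: subtract 3×row2 = (0, 0, 0, 33/4)
step 4: normalize row 3 (÷33/4) = (0, 0, 0, 1)
  row 0: subtract 15/4×row3 = (1, 0, 0, 0)
  row 1: subtract 6×row3 = (0, 1, 0, 0)
  row 2: subtract -11/4×row3 = (0, 0, 1, 0)

pivot columns: 0, 1, 2, 3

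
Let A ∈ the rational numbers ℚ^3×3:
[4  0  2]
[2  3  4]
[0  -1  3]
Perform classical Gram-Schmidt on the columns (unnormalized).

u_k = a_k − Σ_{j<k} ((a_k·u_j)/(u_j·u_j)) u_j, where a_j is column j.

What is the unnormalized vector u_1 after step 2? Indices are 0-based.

u_1 = (-6/5, 12/5, -1)

Step 1: u_0 = a_0 = (4, 2, 0).
Step 2: u_1 = a_1 − (3/10)·u_0 = (-6/5, 12/5, -1).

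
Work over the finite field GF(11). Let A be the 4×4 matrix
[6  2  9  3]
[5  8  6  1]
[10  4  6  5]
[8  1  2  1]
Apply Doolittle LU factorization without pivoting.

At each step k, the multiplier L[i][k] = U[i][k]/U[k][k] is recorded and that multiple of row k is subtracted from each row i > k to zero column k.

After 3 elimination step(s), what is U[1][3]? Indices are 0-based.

U[1][3] = 4

k=0: U[0][0]=6
  eliminate (1,0): mult=10, new row 1: (0, 10, 4, 4); set L[1][0]=10
  eliminate (2,0): mult=9, new row 2: (0, 8, 2, 0); set L[2][0]=9
  eliminate (3,0): mult=5, new row 3: (0, 2, 1, 8); set L[3][0]=5
k=1: U[1][1]=10
  eliminate (2,1): mult=3, new row 2: (0, 0, 1, 10); set L[2][1]=3
  eliminate (3,1): mult=9, new row 3: (0, 0, 9, 5); set L[3][1]=9
k=2: U[2][2]=1
  eliminate (3,2): mult=9, new row 3: (0, 0, 0, 3); set L[3][2]=9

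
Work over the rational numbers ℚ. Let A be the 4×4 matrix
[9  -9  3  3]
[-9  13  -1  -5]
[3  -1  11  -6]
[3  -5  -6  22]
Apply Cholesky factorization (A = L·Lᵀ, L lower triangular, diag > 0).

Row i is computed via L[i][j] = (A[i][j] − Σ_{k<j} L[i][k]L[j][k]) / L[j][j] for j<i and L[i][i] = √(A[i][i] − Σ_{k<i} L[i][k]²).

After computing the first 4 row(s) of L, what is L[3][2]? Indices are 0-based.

L[3][2] = -2

Step 1: L[0][0] = √(9) = 3.
  L[1][0] = (-9) / L[0][0] = -3.
Step 2: L[1][1] = √(4) = 2.
  L[2][0] = (3) / L[0][0] = 1.
  L[2][1] = (2) / L[1][1] = 1.
Step 3: L[2][2] = √(9) = 3.
  L[3][0] = (3) / L[0][0] = 1.
  L[3][1] = (-2) / L[1][1] = -1.
  L[3][2] = (-6) / L[2][2] = -2.
Step 4: L[3][3] = √(16) = 4.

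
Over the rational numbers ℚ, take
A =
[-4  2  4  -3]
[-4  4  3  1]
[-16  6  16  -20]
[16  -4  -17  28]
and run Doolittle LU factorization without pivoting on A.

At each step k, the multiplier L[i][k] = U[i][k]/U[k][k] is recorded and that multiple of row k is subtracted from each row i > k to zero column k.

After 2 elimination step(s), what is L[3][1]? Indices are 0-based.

L[3][1] = 2

[col 0] pivot -4
  R1 -= 1*R0 → (0, 2, -1, 4)  (L[1][0] := 1)
  R2 -= 4*R0 → (0, -2, 0, -8)  (L[2][0] := 4)
  R3 -= -4*R0 → (0, 4, -1, 16)  (L[3][0] := -4)
[col 1] pivot 2
  R2 -= -1*R1 → (0, 0, -1, -4)  (L[2][1] := -1)
  R3 -= 2*R1 → (0, 0, 1, 8)  (L[3][1] := 2)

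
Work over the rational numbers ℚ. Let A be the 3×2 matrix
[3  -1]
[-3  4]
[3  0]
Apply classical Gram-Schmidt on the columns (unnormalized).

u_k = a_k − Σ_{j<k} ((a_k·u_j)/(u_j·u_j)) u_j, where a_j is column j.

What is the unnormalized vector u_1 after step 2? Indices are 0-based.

Step 1: u_0 = a_0 = (3, -3, 3).
Step 2: u_1 = a_1 − (-5/9)·u_0 = (2/3, 7/3, 5/3).

u_1 = (2/3, 7/3, 5/3)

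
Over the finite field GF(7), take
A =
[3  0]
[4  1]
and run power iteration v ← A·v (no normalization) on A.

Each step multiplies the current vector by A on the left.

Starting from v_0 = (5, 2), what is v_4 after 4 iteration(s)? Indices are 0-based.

v_4 = (6, 4)

v_0 = (5, 2).
v_1 = A·v_0 = (1, 1).
v_2 = A·v_1 = (3, 5).
v_3 = A·v_2 = (2, 3).
v_4 = A·v_3 = (6, 4).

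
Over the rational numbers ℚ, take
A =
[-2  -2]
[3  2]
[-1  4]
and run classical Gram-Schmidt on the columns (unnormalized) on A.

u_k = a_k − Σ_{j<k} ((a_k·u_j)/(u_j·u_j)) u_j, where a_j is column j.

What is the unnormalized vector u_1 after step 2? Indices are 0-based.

Step 1: u_0 = a_0 = (-2, 3, -1).
Step 2: u_1 = a_1 − (3/7)·u_0 = (-8/7, 5/7, 31/7).

u_1 = (-8/7, 5/7, 31/7)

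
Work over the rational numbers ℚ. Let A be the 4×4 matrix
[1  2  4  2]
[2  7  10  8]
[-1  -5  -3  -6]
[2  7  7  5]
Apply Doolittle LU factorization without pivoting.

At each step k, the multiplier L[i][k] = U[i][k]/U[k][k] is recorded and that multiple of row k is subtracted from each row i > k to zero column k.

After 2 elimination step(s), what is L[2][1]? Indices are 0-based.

L[2][1] = -1

Step 1: pivot at (0,0) is 1.
  row1 ← row1 − (2)·row0  ⇒  L[1][0]=2, U row1=(0, 3, 2, 4)
  row2 ← row2 − (-1)·row0  ⇒  L[2][0]=-1, U row2=(0, -3, 1, -4)
  row3 ← row3 − (2)·row0  ⇒  L[3][0]=2, U row3=(0, 3, -1, 1)
Step 2: pivot at (1,1) is 3.
  row2 ← row2 − (-1)·row1  ⇒  L[2][1]=-1, U row2=(0, 0, 3, 0)
  row3 ← row3 − (1)·row1  ⇒  L[3][1]=1, U row3=(0, 0, -3, -3)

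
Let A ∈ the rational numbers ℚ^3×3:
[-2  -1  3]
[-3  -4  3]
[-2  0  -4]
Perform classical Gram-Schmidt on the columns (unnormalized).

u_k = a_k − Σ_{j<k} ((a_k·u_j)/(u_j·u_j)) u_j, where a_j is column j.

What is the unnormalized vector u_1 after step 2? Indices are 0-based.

Step 1: u_0 = a_0 = (-2, -3, -2).
Step 2: u_1 = a_1 − (14/17)·u_0 = (11/17, -26/17, 28/17).

u_1 = (11/17, -26/17, 28/17)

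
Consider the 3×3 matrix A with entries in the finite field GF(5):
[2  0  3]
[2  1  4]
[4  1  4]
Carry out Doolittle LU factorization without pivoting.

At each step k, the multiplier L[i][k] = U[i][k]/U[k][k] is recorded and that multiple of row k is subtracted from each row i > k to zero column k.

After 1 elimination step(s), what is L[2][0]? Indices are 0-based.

L[2][0] = 2

[col 0] pivot 2
  R1 -= 1*R0 → (0, 1, 1)  (L[1][0] := 1)
  R2 -= 2*R0 → (0, 1, 3)  (L[2][0] := 2)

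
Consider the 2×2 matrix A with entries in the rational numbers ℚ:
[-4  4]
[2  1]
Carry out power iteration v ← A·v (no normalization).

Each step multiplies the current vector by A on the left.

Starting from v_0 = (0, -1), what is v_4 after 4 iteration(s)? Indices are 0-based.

v_0 = (0, -1).
v_1 = A·v_0 = (-4, -1).
v_2 = A·v_1 = (12, -9).
v_3 = A·v_2 = (-84, 15).
v_4 = A·v_3 = (396, -153).

v_4 = (396, -153)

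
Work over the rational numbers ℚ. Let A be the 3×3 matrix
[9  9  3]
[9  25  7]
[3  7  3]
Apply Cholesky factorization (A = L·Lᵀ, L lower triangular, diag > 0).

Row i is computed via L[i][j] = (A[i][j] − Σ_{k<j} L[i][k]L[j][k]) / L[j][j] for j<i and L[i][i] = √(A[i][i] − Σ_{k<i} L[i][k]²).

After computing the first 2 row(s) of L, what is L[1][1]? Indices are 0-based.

Step 1: L[0][0] = √(9) = 3.
  L[1][0] = (9) / L[0][0] = 3.
Step 2: L[1][1] = √(16) = 4.

L[1][1] = 4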